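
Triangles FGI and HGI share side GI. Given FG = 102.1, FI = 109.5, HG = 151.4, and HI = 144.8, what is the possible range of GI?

7.4 < GI < 211.6

From triangle FGI: |102.1 − 109.5| < GI < 102.1 + 109.5, i.e. 7.4 < GI < 211.6.
From triangle HGI: 6.6 < GI < 296.2.
Both must hold, so GI lies in the intersection.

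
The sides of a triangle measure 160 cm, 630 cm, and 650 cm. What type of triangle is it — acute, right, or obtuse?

Compare the square of the longest side to the sum of squares of the other two: 160² + 630² = 422500 = 650².

right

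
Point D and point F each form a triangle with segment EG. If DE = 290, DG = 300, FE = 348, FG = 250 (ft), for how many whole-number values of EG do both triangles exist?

From triangle DEG: 10 < EG < 590.
From triangle FEG: 98 < EG < 598.
Intersection: 98 < EG < 590, so integers 99 through 589: 491 values.

491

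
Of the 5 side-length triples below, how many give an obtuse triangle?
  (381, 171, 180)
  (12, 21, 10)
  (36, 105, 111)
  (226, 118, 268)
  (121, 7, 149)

(381,171,180): 171+180 ≤ 381, not a triangle
(12,21,10): 10²+12² = 244 < 441 = 21² → obtuse
(36,105,111): 36²+105² = 12321 = 111² → right
(226,118,268): 118²+226² = 65000 < 71824 = 268² → obtuse
(121,7,149): 7+121 ≤ 149, not a triangle
2 of the 5 are obtuse.

2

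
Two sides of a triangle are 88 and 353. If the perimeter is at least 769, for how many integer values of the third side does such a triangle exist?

113

Triangle inequality: 265 < x < 441. Perimeter ≥ 769 gives x ≥ 769 − 88 − 353 = 328.
So 328 ≤ x < 441; integers 328 through 440: 113 values.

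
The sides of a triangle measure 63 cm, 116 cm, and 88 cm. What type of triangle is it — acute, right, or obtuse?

Compare the square of the longest side to the sum of squares of the other two: 63² + 88² = 11713 < 13456 = 116².

obtuse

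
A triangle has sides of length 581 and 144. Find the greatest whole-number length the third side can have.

The third side must be strictly less than 581 + 144 = 725.
The largest integer below 725 is 724.

724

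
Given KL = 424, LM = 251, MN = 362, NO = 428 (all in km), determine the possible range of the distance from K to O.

0 ≤ KO ≤ 1465 km

The maximum is all hops collinear in one direction: 424 + 251 + 362 + 428 = 1465.
The longest hop is 428; the others sum to 1037. Since 428 ≤ 1037, the path can fold back on itself completely, so the minimum distance is 0.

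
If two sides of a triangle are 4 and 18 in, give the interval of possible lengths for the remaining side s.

By the triangle inequality, s must be less than 4 + 18 = 22 and greater than |4 − 18| = 14.

14 < s < 22 (in)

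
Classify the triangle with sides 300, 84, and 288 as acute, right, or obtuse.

Compare the square of the longest side to the sum of squares of the other two: 84² + 288² = 90000 = 300².

right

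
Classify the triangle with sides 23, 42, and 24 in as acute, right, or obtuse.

Compare the square of the longest side to the sum of squares of the other two: 23² + 24² = 1105 < 1764 = 42².

obtuse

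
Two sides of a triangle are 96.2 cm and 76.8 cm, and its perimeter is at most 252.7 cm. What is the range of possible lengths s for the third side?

19.4 < s ≤ 79.7 cm

Triangle inequality alone gives 19.4 < s < 173.0.
The perimeter condition gives s ≤ 252.7 − 96.2 − 76.8 = 79.7.
Intersecting the two: 19.4 < s ≤ 79.7.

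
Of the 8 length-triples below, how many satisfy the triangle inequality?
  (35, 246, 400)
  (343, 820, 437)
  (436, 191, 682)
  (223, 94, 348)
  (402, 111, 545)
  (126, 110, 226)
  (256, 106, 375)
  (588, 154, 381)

1

(35,246,400): 35+246 ≤ 400 → not valid
(343,437,820): 343+437 ≤ 820 → not valid
(191,436,682): 191+436 ≤ 682 → not valid
(94,223,348): 94+223 ≤ 348 → not valid
(111,402,545): 111+402 ≤ 545 → not valid
(110,126,226): 110+126 > 226 → valid
(106,256,375): 106+256 ≤ 375 → not valid
(154,381,588): 154+381 ≤ 588 → not valid
1 of the 8 triples forms a triangle.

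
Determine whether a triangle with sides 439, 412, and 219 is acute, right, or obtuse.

acute

Compare the square of the longest side to the sum of squares of the other two: 219² + 412² = 217705 > 192721 = 439².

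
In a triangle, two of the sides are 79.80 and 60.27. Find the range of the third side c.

By the triangle inequality, c must be less than 79.80 + 60.27 = 140.07 and greater than |79.80 − 60.27| = 19.53.

19.53 < c < 140.07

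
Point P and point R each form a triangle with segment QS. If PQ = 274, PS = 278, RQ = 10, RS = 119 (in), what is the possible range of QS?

From triangle PQS: |274 − 278| < QS < 274 + 278, i.e. 4 < QS < 552.
From triangle RQS: 109 < QS < 129.
Both must hold, so QS lies in the intersection.

109 < QS < 129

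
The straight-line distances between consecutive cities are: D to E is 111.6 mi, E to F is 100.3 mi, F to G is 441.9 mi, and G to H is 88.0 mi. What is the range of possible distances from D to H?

The maximum is all hops collinear in one direction: 111.6 + 100.3 + 441.9 + 88.0 = 741.8.
The longest hop is 441.9; the others sum to 299.9. Folding the others back against it leaves at least 441.9 − 299.9 = 142.0.

142.0 ≤ DH ≤ 741.8 mi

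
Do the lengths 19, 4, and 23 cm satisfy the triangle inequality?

No

The two shorter sides sum to 23, exactly equal to the longest side 23.
That gives only a degenerate (flat) triangle — the inequality must be strict.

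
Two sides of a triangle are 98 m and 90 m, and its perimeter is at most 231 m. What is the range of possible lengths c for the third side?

8 < c ≤ 43

Triangle inequality alone gives 8 < c < 188.
The perimeter condition gives c ≤ 231 − 98 − 90 = 43.
Intersecting the two: 8 < c ≤ 43.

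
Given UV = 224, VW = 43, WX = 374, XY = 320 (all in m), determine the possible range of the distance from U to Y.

0 ≤ UY ≤ 961 m

The maximum is all hops collinear in one direction: 224 + 43 + 374 + 320 = 961.
The longest hop is 374; the others sum to 587. Since 374 ≤ 587, the path can fold back on itself completely, so the minimum distance is 0.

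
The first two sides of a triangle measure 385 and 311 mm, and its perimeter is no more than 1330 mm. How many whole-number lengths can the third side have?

Triangle inequality: 74 < x < 696. Perimeter ≤ 1330 gives x ≤ 1330 − 385 − 311 = 634.
So 74 < x ≤ 634; integers 75 through 634: 560 values.

560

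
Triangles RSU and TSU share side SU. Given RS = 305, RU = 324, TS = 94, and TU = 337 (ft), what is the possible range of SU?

From triangle RSU: |305 − 324| < SU < 305 + 324, i.e. 19 < SU < 629.
From triangle TSU: 243 < SU < 431.
Both must hold, so SU lies in the intersection.

243 < SU < 431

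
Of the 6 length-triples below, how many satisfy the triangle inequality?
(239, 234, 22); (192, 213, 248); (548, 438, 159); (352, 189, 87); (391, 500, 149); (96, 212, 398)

(22,234,239): 22+234 > 239 → valid
(192,213,248): 192+213 > 248 → valid
(159,438,548): 159+438 > 548 → valid
(87,189,352): 87+189 ≤ 352 → not valid
(149,391,500): 149+391 > 500 → valid
(96,212,398): 96+212 ≤ 398 → not valid
4 of the 6 triples form a triangle.

4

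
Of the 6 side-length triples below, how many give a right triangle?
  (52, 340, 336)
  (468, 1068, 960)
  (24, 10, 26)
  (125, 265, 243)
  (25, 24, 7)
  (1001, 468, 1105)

(52,340,336): 52²+336² = 115600 = 340² → right
(468,1068,960): 468²+960² = 1140624 = 1068² → right
(24,10,26): 10²+24² = 676 = 26² → right
(125,265,243): 125²+243² = 74674 > 70225 = 265² → acute
(25,24,7): 7²+24² = 625 = 25² → right
(1001,468,1105): 468²+1001² = 1221025 = 1105² → right
5 of the 6 are right.

5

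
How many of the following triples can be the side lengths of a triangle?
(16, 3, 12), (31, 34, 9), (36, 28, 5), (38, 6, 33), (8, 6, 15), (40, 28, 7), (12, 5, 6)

(3,12,16): 3+12 ≤ 16 → not valid
(9,31,34): 9+31 > 34 → valid
(5,28,36): 5+28 ≤ 36 → not valid
(6,33,38): 6+33 > 38 → valid
(6,8,15): 6+8 ≤ 15 → not valid
(7,28,40): 7+28 ≤ 40 → not valid
(5,6,12): 5+6 ≤ 12 → not valid
2 of the 7 triples form a triangle.

2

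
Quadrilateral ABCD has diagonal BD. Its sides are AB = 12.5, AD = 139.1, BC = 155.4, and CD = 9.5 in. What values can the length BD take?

From triangle ABD: |12.5 − 139.1| < BD < 12.5 + 139.1, i.e. 126.6 < BD < 151.6.
From triangle CBD: 145.9 < BD < 164.9.
Both must hold, so BD lies in the intersection.

145.9 < BD < 151.6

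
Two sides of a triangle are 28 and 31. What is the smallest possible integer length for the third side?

The third side must be strictly greater than |28 − 31| = 3.
The smallest integer above 3 is 4.

4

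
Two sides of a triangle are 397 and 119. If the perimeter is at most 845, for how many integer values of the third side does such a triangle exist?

Triangle inequality: 278 < x < 516. Perimeter ≤ 845 gives x ≤ 845 − 397 − 119 = 329.
So 278 < x ≤ 329; integers 279 through 329: 51 values.

51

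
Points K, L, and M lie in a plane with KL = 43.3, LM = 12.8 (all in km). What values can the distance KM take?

30.5 ≤ KM ≤ 56.1 km

By the triangle inequality, |43.3 − 12.8| ≤ KM ≤ 43.3 + 12.8.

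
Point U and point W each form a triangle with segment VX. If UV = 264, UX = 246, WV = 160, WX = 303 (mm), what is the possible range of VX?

From triangle UVX: |264 − 246| < VX < 264 + 246, i.e. 18 < VX < 510.
From triangle WVX: 143 < VX < 463.
Both must hold, so VX lies in the intersection.

143 < VX < 463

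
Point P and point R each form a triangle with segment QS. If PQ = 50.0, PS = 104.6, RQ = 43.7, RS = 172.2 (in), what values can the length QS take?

From triangle PQS: |50.0 − 104.6| < QS < 50.0 + 104.6, i.e. 54.6 < QS < 154.6.
From triangle RQS: 128.5 < QS < 215.9.
Both must hold, so QS lies in the intersection.

128.5 < QS < 154.6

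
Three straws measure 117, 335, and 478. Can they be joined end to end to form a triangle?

No

The longest side is 478, but the other two sum to only 452.
452 < 478, so the triangle inequality fails.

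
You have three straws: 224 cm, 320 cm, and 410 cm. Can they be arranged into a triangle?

The longest side is 410, and the other two sum to 544.
Since 544 > 410, the triangle inequality holds.

Yes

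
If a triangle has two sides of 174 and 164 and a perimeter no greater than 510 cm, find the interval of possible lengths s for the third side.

10 < s ≤ 172 cm

Triangle inequality alone gives 10 < s < 338.
The perimeter condition gives s ≤ 510 − 174 − 164 = 172.
Intersecting the two: 10 < s ≤ 172.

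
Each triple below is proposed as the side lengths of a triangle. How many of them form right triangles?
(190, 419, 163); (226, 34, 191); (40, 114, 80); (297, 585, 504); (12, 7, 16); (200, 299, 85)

(190,419,163): 163+190 ≤ 419, not a triangle
(226,34,191): 34+191 ≤ 226, not a triangle
(40,114,80): 40²+80² = 8000 < 12996 = 114² → obtuse
(297,585,504): 297²+504² = 342225 = 585² → right
(12,7,16): 7²+12² = 193 < 256 = 16² → obtuse
(200,299,85): 85+200 ≤ 299, not a triangle
1 of the 6 is right.

1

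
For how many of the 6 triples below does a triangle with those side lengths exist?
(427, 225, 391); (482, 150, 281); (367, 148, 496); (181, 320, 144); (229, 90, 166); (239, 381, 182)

(225,391,427): 225+391 > 427 → valid
(150,281,482): 150+281 ≤ 482 → not valid
(148,367,496): 148+367 > 496 → valid
(144,181,320): 144+181 > 320 → valid
(90,166,229): 90+166 > 229 → valid
(182,239,381): 182+239 > 381 → valid
5 of the 6 triples form a triangle.

5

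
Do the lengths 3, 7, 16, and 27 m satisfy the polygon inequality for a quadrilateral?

For a quadrilateral, each side must be shorter than the sum of the others.
Here the longest side is 27, but the remaining 3 sides sum to only 26.

No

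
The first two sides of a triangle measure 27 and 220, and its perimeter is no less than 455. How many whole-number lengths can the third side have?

Triangle inequality: 193 < x < 247. Perimeter ≥ 455 gives x ≥ 455 − 27 − 220 = 208.
So 208 ≤ x < 247; integers 208 through 246: 39 values.

39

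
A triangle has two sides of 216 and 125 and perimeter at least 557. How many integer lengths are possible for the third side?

Triangle inequality: 91 < x < 341. Perimeter ≥ 557 gives x ≥ 557 − 216 − 125 = 216.
So 216 ≤ x < 341; integers 216 through 340: 125 values.

125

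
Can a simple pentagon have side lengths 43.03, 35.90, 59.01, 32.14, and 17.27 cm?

A pentagon exists iff every side is shorter than the sum of the others — equivalently, the longest side is less than the sum of the rest.
Longest side 59.01 < 128.34 (sum of the remaining 4), so yes.

Yes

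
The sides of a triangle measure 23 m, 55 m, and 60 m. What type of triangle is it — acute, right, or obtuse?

Compare the square of the longest side to the sum of squares of the other two: 23² + 55² = 3554 < 3600 = 60².

obtuse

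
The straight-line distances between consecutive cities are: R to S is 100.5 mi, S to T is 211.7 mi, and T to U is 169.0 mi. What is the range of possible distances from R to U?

0 ≤ RU ≤ 481.2 mi

The maximum is all hops collinear in one direction: 100.5 + 211.7 + 169.0 = 481.2.
The longest hop is 211.7; the others sum to 269.5. Since 211.7 ≤ 269.5, the path can fold back on itself completely, so the minimum distance is 0.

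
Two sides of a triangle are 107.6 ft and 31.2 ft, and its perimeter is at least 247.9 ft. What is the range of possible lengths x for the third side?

109.1 ≤ x < 138.8 ft

Triangle inequality alone gives 76.4 < x < 138.8.
The perimeter condition gives x ≥ 247.9 − 107.6 − 31.2 = 109.1.
Intersecting the two: 109.1 ≤ x < 138.8.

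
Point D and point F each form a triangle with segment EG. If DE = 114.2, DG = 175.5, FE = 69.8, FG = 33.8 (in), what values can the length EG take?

61.3 < EG < 103.6

From triangle DEG: |114.2 − 175.5| < EG < 114.2 + 175.5, i.e. 61.3 < EG < 289.7.
From triangle FEG: 36.0 < EG < 103.6.
Both must hold, so EG lies in the intersection.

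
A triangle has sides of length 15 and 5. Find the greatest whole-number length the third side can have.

19

The third side must be strictly less than 15 + 5 = 20.
The largest integer below 20 is 19.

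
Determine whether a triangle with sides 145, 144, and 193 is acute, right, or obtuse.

Compare the square of the longest side to the sum of squares of the other two: 144² + 145² = 41761 > 37249 = 193².

acute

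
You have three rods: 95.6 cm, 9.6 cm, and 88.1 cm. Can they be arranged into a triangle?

Yes

The longest side is 95.6, and the other two sum to 97.7.
Since 97.7 > 95.6, the triangle inequality holds.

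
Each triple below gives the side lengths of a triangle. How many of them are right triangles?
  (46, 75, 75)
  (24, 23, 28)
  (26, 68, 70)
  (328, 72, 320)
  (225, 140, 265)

(46,75,75): 46²+75² = 7741 > 5625 = 75² → acute
(24,23,28): 23²+24² = 1105 > 784 = 28² → acute
(26,68,70): 26²+68² = 5300 > 4900 = 70² → acute
(328,72,320): 72²+320² = 107584 = 328² → right
(225,140,265): 140²+225² = 70225 = 265² → right
2 of the 5 are right.

2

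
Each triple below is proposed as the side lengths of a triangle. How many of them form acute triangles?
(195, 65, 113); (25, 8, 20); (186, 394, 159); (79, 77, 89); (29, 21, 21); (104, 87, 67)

(195,65,113): 65+113 ≤ 195, not a triangle
(25,8,20): 8²+20² = 464 < 625 = 25² → obtuse
(186,394,159): 159+186 ≤ 394, not a triangle
(79,77,89): 77²+79² = 12170 > 7921 = 89² → acute
(29,21,21): 21²+21² = 882 > 841 = 29² → acute
(104,87,67): 67²+87² = 12058 > 10816 = 104² → acute
3 of the 6 are acute.

3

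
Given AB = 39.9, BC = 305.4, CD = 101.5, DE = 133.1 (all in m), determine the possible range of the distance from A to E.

30.9 ≤ AE ≤ 579.9 m

The maximum is all hops collinear in one direction: 39.9 + 305.4 + 101.5 + 133.1 = 579.9.
The longest hop is 305.4; the others sum to 274.5. Folding the others back against it leaves at least 305.4 − 274.5 = 30.9.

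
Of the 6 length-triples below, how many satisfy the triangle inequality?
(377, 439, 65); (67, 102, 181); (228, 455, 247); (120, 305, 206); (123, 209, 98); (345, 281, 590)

(65,377,439): 65+377 > 439 → valid
(67,102,181): 67+102 ≤ 181 → not valid
(228,247,455): 228+247 > 455 → valid
(120,206,305): 120+206 > 305 → valid
(98,123,209): 98+123 > 209 → valid
(281,345,590): 281+345 > 590 → valid
5 of the 6 triples form a triangle.

5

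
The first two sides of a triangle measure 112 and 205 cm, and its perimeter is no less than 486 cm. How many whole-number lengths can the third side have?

148

Triangle inequality: 93 < x < 317. Perimeter ≥ 486 gives x ≥ 486 − 112 − 205 = 169.
So 169 ≤ x < 317; integers 169 through 316: 148 values.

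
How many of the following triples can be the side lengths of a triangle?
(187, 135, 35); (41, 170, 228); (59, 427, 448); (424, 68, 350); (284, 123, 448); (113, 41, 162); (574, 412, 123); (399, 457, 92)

2

(35,135,187): 35+135 ≤ 187 → not valid
(41,170,228): 41+170 ≤ 228 → not valid
(59,427,448): 59+427 > 448 → valid
(68,350,424): 68+350 ≤ 424 → not valid
(123,284,448): 123+284 ≤ 448 → not valid
(41,113,162): 41+113 ≤ 162 → not valid
(123,412,574): 123+412 ≤ 574 → not valid
(92,399,457): 92+399 > 457 → valid
2 of the 8 triples form a triangle.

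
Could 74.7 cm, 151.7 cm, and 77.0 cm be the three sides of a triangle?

No

The two shorter sides sum to 151.7, exactly equal to the longest side 151.7.
That gives only a degenerate (flat) triangle — the inequality must be strict.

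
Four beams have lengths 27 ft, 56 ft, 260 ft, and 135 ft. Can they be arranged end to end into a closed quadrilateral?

For a quadrilateral, each side must be shorter than the sum of the others.
Here the longest side is 260, but the remaining 3 sides sum to only 218.

No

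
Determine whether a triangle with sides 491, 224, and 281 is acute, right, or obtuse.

obtuse

Compare the square of the longest side to the sum of squares of the other two: 224² + 281² = 129137 < 241081 = 491².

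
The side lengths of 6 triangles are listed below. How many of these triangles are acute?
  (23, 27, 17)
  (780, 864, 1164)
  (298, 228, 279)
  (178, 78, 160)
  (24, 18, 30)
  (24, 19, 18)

(23,27,17): 17²+23² = 818 > 729 = 27² → acute
(780,864,1164): 780²+864² = 1354896 = 1164² → right
(298,228,279): 228²+279² = 129825 > 88804 = 298² → acute
(178,78,160): 78²+160² = 31684 = 178² → right
(24,18,30): 18²+24² = 900 = 30² → right
(24,19,18): 18²+19² = 685 > 576 = 24² → acute
3 of the 6 are acute.

3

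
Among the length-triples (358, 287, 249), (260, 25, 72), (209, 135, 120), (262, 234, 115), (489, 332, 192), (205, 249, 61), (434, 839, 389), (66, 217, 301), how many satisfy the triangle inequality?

5

(249,287,358): 249+287 > 358 → valid
(25,72,260): 25+72 ≤ 260 → not valid
(120,135,209): 120+135 > 209 → valid
(115,234,262): 115+234 > 262 → valid
(192,332,489): 192+332 > 489 → valid
(61,205,249): 61+205 > 249 → valid
(389,434,839): 389+434 ≤ 839 → not valid
(66,217,301): 66+217 ≤ 301 → not valid
5 of the 8 triples form a triangle.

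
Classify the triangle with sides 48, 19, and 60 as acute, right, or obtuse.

Compare the square of the longest side to the sum of squares of the other two: 19² + 48² = 2665 < 3600 = 60².

obtuse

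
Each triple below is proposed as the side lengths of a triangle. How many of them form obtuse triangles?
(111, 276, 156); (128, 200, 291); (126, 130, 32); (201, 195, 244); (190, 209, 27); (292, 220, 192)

(111,276,156): 111+156 ≤ 276, not a triangle
(128,200,291): 128²+200² = 56384 < 84681 = 291² → obtuse
(126,130,32): 32²+126² = 16900 = 130² → right
(201,195,244): 195²+201² = 78426 > 59536 = 244² → acute
(190,209,27): 27²+190² = 36829 < 43681 = 209² → obtuse
(292,220,192): 192²+220² = 85264 = 292² → right
2 of the 6 are obtuse.

2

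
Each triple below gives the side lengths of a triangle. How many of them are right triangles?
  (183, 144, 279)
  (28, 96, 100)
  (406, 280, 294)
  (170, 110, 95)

2

(183,144,279): 144²+183² = 54225 < 77841 = 279² → obtuse
(28,96,100): 28²+96² = 10000 = 100² → right
(406,280,294): 280²+294² = 164836 = 406² → right
(170,110,95): 95²+110² = 21125 < 28900 = 170² → obtuse
2 of the 4 are right.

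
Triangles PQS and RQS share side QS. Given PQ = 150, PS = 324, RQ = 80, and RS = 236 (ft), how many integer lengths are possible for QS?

From triangle PQS: 174 < QS < 474.
From triangle RQS: 156 < QS < 316.
Intersection: 174 < QS < 316, so integers 175 through 315: 141 values.

141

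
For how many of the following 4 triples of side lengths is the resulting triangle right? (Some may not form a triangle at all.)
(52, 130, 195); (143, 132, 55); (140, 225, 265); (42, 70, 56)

(52,130,195): 52+130 ≤ 195, not a triangle
(143,132,55): 55²+132² = 20449 = 143² → right
(140,225,265): 140²+225² = 70225 = 265² → right
(42,70,56): 42²+56² = 4900 = 70² → right
3 of the 4 are right.

3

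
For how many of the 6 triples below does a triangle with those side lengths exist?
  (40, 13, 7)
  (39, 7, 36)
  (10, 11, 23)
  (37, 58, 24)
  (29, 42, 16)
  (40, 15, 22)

(7,13,40): 7+13 ≤ 40 → not valid
(7,36,39): 7+36 > 39 → valid
(10,11,23): 10+11 ≤ 23 → not valid
(24,37,58): 24+37 > 58 → valid
(16,29,42): 16+29 > 42 → valid
(15,22,40): 15+22 ≤ 40 → not valid
3 of the 6 triples form a triangle.

3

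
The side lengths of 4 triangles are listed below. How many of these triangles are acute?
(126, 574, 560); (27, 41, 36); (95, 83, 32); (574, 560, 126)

1

(126,574,560): 126²+560² = 329476 = 574² → right
(27,41,36): 27²+36² = 2025 > 1681 = 41² → acute
(95,83,32): 32²+83² = 7913 < 9025 = 95² → obtuse
(574,560,126): 126²+560² = 329476 = 574² → right
1 of the 4 is acute.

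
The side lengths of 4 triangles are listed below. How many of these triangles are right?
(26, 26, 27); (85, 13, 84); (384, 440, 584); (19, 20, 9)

(26,26,27): 26²+26² = 1352 > 729 = 27² → acute
(85,13,84): 13²+84² = 7225 = 85² → right
(384,440,584): 384²+440² = 341056 = 584² → right
(19,20,9): 9²+19² = 442 > 400 = 20² → acute
2 of the 4 are right.

2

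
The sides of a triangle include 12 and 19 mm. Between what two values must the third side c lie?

7 < c < 31 (mm)

By the triangle inequality, c must be less than 12 + 19 = 31 and greater than |12 − 19| = 7.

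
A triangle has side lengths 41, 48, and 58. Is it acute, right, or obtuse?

Compare the square of the longest side to the sum of squares of the other two: 41² + 48² = 3985 > 3364 = 58².

acute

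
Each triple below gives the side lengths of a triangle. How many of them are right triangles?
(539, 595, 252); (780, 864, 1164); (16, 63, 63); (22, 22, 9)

2

(539,595,252): 252²+539² = 354025 = 595² → right
(780,864,1164): 780²+864² = 1354896 = 1164² → right
(16,63,63): 16²+63² = 4225 > 3969 = 63² → acute
(22,22,9): 9²+22² = 565 > 484 = 22² → acute
2 of the 4 are right.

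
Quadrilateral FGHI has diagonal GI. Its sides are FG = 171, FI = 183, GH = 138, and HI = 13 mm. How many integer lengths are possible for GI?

25

From triangle FGI: 12 < GI < 354.
From triangle HGI: 125 < GI < 151.
Intersection: 125 < GI < 151, so integers 126 through 150: 25 values.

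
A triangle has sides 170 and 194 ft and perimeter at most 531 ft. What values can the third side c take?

24 < c ≤ 167

Triangle inequality alone gives 24 < c < 364.
The perimeter condition gives c ≤ 531 − 170 − 194 = 167.
Intersecting the two: 24 < c ≤ 167.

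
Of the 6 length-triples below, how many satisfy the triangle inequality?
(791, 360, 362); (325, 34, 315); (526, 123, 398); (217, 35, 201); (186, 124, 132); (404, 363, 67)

(360,362,791): 360+362 ≤ 791 → not valid
(34,315,325): 34+315 > 325 → valid
(123,398,526): 123+398 ≤ 526 → not valid
(35,201,217): 35+201 > 217 → valid
(124,132,186): 124+132 > 186 → valid
(67,363,404): 67+363 > 404 → valid
4 of the 6 triples form a triangle.

4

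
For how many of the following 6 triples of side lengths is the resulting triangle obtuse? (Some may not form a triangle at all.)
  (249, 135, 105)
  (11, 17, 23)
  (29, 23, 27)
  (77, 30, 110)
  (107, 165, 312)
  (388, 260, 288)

1

(249,135,105): 105+135 ≤ 249, not a triangle
(11,17,23): 11²+17² = 410 < 529 = 23² → obtuse
(29,23,27): 23²+27² = 1258 > 841 = 29² → acute
(77,30,110): 30+77 ≤ 110, not a triangle
(107,165,312): 107+165 ≤ 312, not a triangle
(388,260,288): 260²+288² = 150544 = 388² → right
1 of the 6 is obtuse.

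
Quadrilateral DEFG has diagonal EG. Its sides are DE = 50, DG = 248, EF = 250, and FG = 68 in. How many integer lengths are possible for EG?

From triangle DEG: 198 < EG < 298.
From triangle FEG: 182 < EG < 318.
Intersection: 198 < EG < 298, so integers 199 through 297: 99 values.

99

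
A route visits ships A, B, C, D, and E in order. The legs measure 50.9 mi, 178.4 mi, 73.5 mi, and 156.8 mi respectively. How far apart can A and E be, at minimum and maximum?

The maximum is all hops collinear in one direction: 50.9 + 178.4 + 73.5 + 156.8 = 459.6.
The longest hop is 178.4; the others sum to 281.2. Since 178.4 ≤ 281.2, the path can fold back on itself completely, so the minimum distance is 0.

0 ≤ AE ≤ 459.6 mi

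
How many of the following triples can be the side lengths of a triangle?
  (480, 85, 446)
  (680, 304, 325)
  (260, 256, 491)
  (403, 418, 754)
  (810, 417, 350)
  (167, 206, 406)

3

(85,446,480): 85+446 > 480 → valid
(304,325,680): 304+325 ≤ 680 → not valid
(256,260,491): 256+260 > 491 → valid
(403,418,754): 403+418 > 754 → valid
(350,417,810): 350+417 ≤ 810 → not valid
(167,206,406): 167+206 ≤ 406 → not valid
3 of the 6 triples form a triangle.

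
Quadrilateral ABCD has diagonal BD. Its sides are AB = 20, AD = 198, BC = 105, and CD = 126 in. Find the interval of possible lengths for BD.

From triangle ABD: |20 − 198| < BD < 20 + 198, i.e. 178 < BD < 218.
From triangle CBD: 21 < BD < 231.
Both must hold, so BD lies in the intersection.

178 < BD < 218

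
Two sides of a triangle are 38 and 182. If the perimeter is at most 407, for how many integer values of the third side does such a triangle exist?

43

Triangle inequality: 144 < x < 220. Perimeter ≤ 407 gives x ≤ 407 − 38 − 182 = 187.
So 144 < x ≤ 187; integers 145 through 187: 43 values.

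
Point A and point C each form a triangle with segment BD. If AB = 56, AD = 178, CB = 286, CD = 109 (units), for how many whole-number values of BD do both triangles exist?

56

From triangle ABD: 122 < BD < 234.
From triangle CBD: 177 < BD < 395.
Intersection: 177 < BD < 234, so integers 178 through 233: 56 values.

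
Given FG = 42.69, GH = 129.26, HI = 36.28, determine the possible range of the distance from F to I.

The maximum is all hops collinear in one direction: 42.69 + 129.26 + 36.28 = 208.23.
The longest hop is 129.26; the others sum to 78.97. Folding the others back against it leaves at least 129.26 − 78.97 = 50.29.

50.29 ≤ FI ≤ 208.23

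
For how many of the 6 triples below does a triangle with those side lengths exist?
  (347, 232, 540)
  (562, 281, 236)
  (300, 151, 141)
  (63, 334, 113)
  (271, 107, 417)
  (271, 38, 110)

1

(232,347,540): 232+347 > 540 → valid
(236,281,562): 236+281 ≤ 562 → not valid
(141,151,300): 141+151 ≤ 300 → not valid
(63,113,334): 63+113 ≤ 334 → not valid
(107,271,417): 107+271 ≤ 417 → not valid
(38,110,271): 38+110 ≤ 271 → not valid
1 of the 6 triples forms a triangle.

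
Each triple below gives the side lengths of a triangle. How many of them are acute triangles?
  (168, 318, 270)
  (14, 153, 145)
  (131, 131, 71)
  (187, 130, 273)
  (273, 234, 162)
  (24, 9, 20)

(168,318,270): 168²+270² = 101124 = 318² → right
(14,153,145): 14²+145² = 21221 < 23409 = 153² → obtuse
(131,131,71): 71²+131² = 22202 > 17161 = 131² → acute
(187,130,273): 130²+187² = 51869 < 74529 = 273² → obtuse
(273,234,162): 162²+234² = 81000 > 74529 = 273² → acute
(24,9,20): 9²+20² = 481 < 576 = 24² → obtuse
2 of the 6 are acute.

2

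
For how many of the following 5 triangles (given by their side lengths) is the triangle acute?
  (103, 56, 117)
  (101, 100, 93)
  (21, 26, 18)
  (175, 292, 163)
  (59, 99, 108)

(103,56,117): 56²+103² = 13745 > 13689 = 117² → acute
(101,100,93): 93²+100² = 18649 > 10201 = 101² → acute
(21,26,18): 18²+21² = 765 > 676 = 26² → acute
(175,292,163): 163²+175² = 57194 < 85264 = 292² → obtuse
(59,99,108): 59²+99² = 13282 > 11664 = 108² → acute
4 of the 5 are acute.

4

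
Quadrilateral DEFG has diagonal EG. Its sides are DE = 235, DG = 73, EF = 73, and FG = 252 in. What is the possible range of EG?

From triangle DEG: |235 − 73| < EG < 235 + 73, i.e. 162 < EG < 308.
From triangle FEG: 179 < EG < 325.
Both must hold, so EG lies in the intersection.

179 < EG < 308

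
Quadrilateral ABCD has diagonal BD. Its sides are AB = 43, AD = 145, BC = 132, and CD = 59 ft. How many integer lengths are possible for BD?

85

From triangle ABD: 102 < BD < 188.
From triangle CBD: 73 < BD < 191.
Intersection: 102 < BD < 188, so integers 103 through 187: 85 values.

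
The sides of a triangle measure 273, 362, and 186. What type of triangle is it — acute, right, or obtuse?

Compare the square of the longest side to the sum of squares of the other two: 186² + 273² = 109125 < 131044 = 362².

obtuse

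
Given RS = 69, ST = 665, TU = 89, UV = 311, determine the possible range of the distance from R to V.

The maximum is all hops collinear in one direction: 69 + 665 + 89 + 311 = 1134.
The longest hop is 665; the others sum to 469. Folding the others back against it leaves at least 665 − 469 = 196.

196 ≤ RV ≤ 1134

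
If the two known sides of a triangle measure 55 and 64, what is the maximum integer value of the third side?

118

The third side must be strictly less than 55 + 64 = 119.
The largest integer below 119 is 118.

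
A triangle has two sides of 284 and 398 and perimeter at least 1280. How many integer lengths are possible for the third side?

Triangle inequality: 114 < x < 682. Perimeter ≥ 1280 gives x ≥ 1280 − 284 − 398 = 598.
So 598 ≤ x < 682; integers 598 through 681: 84 values.

84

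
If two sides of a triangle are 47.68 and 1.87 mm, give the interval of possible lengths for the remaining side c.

45.81 < c < 49.55 (mm)

By the triangle inequality, c must be less than 47.68 + 1.87 = 49.55 and greater than |47.68 − 1.87| = 45.81.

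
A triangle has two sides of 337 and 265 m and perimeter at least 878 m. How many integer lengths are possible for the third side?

326

Triangle inequality: 72 < x < 602. Perimeter ≥ 878 gives x ≥ 878 − 337 − 265 = 276.
So 276 ≤ x < 602; integers 276 through 601: 326 values.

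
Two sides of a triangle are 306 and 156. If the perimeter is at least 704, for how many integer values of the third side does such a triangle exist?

Triangle inequality: 150 < x < 462. Perimeter ≥ 704 gives x ≥ 704 − 306 − 156 = 242.
So 242 ≤ x < 462; integers 242 through 461: 220 values.

220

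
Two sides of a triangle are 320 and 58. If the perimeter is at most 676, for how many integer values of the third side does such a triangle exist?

Triangle inequality: 262 < x < 378. Perimeter ≤ 676 gives x ≤ 676 − 320 − 58 = 298.
So 262 < x ≤ 298; integers 263 through 298: 36 values.

36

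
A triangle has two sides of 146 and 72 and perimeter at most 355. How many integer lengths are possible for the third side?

Triangle inequality: 74 < x < 218. Perimeter ≤ 355 gives x ≤ 355 − 146 − 72 = 137.
So 74 < x ≤ 137; integers 75 through 137: 63 values.

63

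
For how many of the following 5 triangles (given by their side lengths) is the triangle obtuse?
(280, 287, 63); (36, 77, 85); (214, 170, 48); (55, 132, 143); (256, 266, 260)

(280,287,63): 63²+280² = 82369 = 287² → right
(36,77,85): 36²+77² = 7225 = 85² → right
(214,170,48): 48²+170² = 31204 < 45796 = 214² → obtuse
(55,132,143): 55²+132² = 20449 = 143² → right
(256,266,260): 256²+260² = 133136 > 70756 = 266² → acute
1 of the 5 is obtuse.

1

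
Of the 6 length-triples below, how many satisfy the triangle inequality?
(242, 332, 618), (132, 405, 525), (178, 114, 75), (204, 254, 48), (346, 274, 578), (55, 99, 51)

(242,332,618): 242+332 ≤ 618 → not valid
(132,405,525): 132+405 > 525 → valid
(75,114,178): 75+114 > 178 → valid
(48,204,254): 48+204 ≤ 254 → not valid
(274,346,578): 274+346 > 578 → valid
(51,55,99): 51+55 > 99 → valid
4 of the 6 triples form a triangle.

4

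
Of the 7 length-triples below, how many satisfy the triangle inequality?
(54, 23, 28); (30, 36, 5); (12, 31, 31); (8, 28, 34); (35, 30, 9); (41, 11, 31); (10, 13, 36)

(23,28,54): 23+28 ≤ 54 → not valid
(5,30,36): 5+30 ≤ 36 → not valid
(12,31,31): 12+31 > 31 → valid
(8,28,34): 8+28 > 34 → valid
(9,30,35): 9+30 > 35 → valid
(11,31,41): 11+31 > 41 → valid
(10,13,36): 10+13 ≤ 36 → not valid
4 of the 7 triples form a triangle.

4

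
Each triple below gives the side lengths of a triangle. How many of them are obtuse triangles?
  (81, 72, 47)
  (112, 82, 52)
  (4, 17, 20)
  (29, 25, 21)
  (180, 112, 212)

(81,72,47): 47²+72² = 7393 > 6561 = 81² → acute
(112,82,52): 52²+82² = 9428 < 12544 = 112² → obtuse
(4,17,20): 4²+17² = 305 < 400 = 20² → obtuse
(29,25,21): 21²+25² = 1066 > 841 = 29² → acute
(180,112,212): 112²+180² = 44944 = 212² → right
2 of the 5 are obtuse.

2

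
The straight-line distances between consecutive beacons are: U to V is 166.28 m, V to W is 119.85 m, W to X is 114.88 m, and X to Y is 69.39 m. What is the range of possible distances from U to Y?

The maximum is all hops collinear in one direction: 166.28 + 119.85 + 114.88 + 69.39 = 470.40.
The longest hop is 166.28; the others sum to 304.12. Since 166.28 ≤ 304.12, the path can fold back on itself completely, so the minimum distance is 0.

0 ≤ UY ≤ 470.40 m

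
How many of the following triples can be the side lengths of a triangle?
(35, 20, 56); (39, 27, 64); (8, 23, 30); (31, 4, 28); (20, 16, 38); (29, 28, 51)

(20,35,56): 20+35 ≤ 56 → not valid
(27,39,64): 27+39 > 64 → valid
(8,23,30): 8+23 > 30 → valid
(4,28,31): 4+28 > 31 → valid
(16,20,38): 16+20 ≤ 38 → not valid
(28,29,51): 28+29 > 51 → valid
4 of the 6 triples form a triangle.

4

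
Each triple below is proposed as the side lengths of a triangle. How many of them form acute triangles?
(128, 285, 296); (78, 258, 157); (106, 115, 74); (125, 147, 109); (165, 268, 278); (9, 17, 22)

4

(128,285,296): 128²+285² = 97609 > 87616 = 296² → acute
(78,258,157): 78+157 ≤ 258, not a triangle
(106,115,74): 74²+106² = 16712 > 13225 = 115² → acute
(125,147,109): 109²+125² = 27506 > 21609 = 147² → acute
(165,268,278): 165²+268² = 99049 > 77284 = 278² → acute
(9,17,22): 9²+17² = 370 < 484 = 22² → obtuse
4 of the 6 are acute.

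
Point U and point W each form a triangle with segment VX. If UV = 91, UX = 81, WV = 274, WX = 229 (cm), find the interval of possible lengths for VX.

45 < VX < 172

From triangle UVX: |91 − 81| < VX < 91 + 81, i.e. 10 < VX < 172.
From triangle WVX: 45 < VX < 503.
Both must hold, so VX lies in the intersection.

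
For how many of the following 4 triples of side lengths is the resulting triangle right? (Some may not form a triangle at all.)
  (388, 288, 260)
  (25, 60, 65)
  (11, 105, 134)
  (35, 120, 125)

3

(388,288,260): 260²+288² = 150544 = 388² → right
(25,60,65): 25²+60² = 4225 = 65² → right
(11,105,134): 11+105 ≤ 134, not a triangle
(35,120,125): 35²+120² = 15625 = 125² → right
3 of the 4 are right.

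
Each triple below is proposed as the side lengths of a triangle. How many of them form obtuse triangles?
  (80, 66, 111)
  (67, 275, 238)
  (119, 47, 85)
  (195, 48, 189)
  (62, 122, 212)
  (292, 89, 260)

(80,66,111): 66²+80² = 10756 < 12321 = 111² → obtuse
(67,275,238): 67²+238² = 61133 < 75625 = 275² → obtuse
(119,47,85): 47²+85² = 9434 < 14161 = 119² → obtuse
(195,48,189): 48²+189² = 38025 = 195² → right
(62,122,212): 62+122 ≤ 212, not a triangle
(292,89,260): 89²+260² = 75521 < 85264 = 292² → obtuse
4 of the 6 are obtuse.

4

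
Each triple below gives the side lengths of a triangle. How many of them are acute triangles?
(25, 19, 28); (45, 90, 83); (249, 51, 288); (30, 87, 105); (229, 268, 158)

(25,19,28): 19²+25² = 986 > 784 = 28² → acute
(45,90,83): 45²+83² = 8914 > 8100 = 90² → acute
(249,51,288): 51²+249² = 64602 < 82944 = 288² → obtuse
(30,87,105): 30²+87² = 8469 < 11025 = 105² → obtuse
(229,268,158): 158²+229² = 77405 > 71824 = 268² → acute
3 of the 5 are acute.

3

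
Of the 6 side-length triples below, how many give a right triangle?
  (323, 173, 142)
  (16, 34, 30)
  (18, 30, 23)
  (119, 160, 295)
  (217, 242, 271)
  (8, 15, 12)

1

(323,173,142): 142+173 ≤ 323, not a triangle
(16,34,30): 16²+30² = 1156 = 34² → right
(18,30,23): 18²+23² = 853 < 900 = 30² → obtuse
(119,160,295): 119+160 ≤ 295, not a triangle
(217,242,271): 217²+242² = 105653 > 73441 = 271² → acute
(8,15,12): 8²+12² = 208 < 225 = 15² → obtuse
1 of the 6 is right.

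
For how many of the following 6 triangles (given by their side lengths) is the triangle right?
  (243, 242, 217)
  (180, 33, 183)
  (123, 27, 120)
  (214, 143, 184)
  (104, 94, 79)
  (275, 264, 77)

3

(243,242,217): 217²+242² = 105653 > 59049 = 243² → acute
(180,33,183): 33²+180² = 33489 = 183² → right
(123,27,120): 27²+120² = 15129 = 123² → right
(214,143,184): 143²+184² = 54305 > 45796 = 214² → acute
(104,94,79): 79²+94² = 15077 > 10816 = 104² → acute
(275,264,77): 77²+264² = 75625 = 275² → right
3 of the 6 are right.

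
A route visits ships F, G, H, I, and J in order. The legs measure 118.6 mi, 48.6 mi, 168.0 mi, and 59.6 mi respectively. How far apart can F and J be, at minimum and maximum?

The maximum is all hops collinear in one direction: 118.6 + 48.6 + 168.0 + 59.6 = 394.8.
The longest hop is 168.0; the others sum to 226.8. Since 168.0 ≤ 226.8, the path can fold back on itself completely, so the minimum distance is 0.

0 ≤ FJ ≤ 394.8 mi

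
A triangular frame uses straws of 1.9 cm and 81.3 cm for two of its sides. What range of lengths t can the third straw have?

79.4 < t < 83.2 (cm)

By the triangle inequality, t must be less than 1.9 + 81.3 = 83.2 and greater than |1.9 − 81.3| = 79.4.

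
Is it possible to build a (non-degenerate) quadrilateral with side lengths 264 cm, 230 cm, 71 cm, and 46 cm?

A quadrilateral exists iff every side is shorter than the sum of the others — equivalently, the longest side is less than the sum of the rest.
Longest side 264 < 347 (sum of the remaining 3), so yes.

Yes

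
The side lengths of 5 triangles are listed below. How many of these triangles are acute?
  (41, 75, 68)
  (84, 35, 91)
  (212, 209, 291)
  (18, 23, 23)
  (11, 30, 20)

3

(41,75,68): 41²+68² = 6305 > 5625 = 75² → acute
(84,35,91): 35²+84² = 8281 = 91² → right
(212,209,291): 209²+212² = 88625 > 84681 = 291² → acute
(18,23,23): 18²+23² = 853 > 529 = 23² → acute
(11,30,20): 11²+20² = 521 < 900 = 30² → obtuse
3 of the 5 are acute.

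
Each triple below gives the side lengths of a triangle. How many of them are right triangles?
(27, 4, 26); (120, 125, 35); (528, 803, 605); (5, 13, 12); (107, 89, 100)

(27,4,26): 4²+26² = 692 < 729 = 27² → obtuse
(120,125,35): 35²+120² = 15625 = 125² → right
(528,803,605): 528²+605² = 644809 = 803² → right
(5,13,12): 5²+12² = 169 = 13² → right
(107,89,100): 89²+100² = 17921 > 11449 = 107² → acute
3 of the 5 are right.

3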